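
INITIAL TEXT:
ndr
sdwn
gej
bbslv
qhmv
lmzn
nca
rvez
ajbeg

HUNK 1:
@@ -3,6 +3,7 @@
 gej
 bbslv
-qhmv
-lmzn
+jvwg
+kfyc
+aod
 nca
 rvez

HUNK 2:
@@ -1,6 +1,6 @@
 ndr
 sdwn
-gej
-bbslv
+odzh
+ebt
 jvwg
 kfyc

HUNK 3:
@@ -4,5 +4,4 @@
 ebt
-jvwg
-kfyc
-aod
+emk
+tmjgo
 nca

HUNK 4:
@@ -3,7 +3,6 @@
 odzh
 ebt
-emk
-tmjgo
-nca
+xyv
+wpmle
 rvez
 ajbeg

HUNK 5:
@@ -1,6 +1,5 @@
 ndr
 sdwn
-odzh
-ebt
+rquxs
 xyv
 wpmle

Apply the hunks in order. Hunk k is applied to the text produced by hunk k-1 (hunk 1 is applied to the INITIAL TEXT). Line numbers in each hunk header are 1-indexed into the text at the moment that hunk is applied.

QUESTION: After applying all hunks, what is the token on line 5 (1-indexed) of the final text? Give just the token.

Answer: wpmle

Derivation:
Hunk 1: at line 3 remove [qhmv,lmzn] add [jvwg,kfyc,aod] -> 10 lines: ndr sdwn gej bbslv jvwg kfyc aod nca rvez ajbeg
Hunk 2: at line 1 remove [gej,bbslv] add [odzh,ebt] -> 10 lines: ndr sdwn odzh ebt jvwg kfyc aod nca rvez ajbeg
Hunk 3: at line 4 remove [jvwg,kfyc,aod] add [emk,tmjgo] -> 9 lines: ndr sdwn odzh ebt emk tmjgo nca rvez ajbeg
Hunk 4: at line 3 remove [emk,tmjgo,nca] add [xyv,wpmle] -> 8 lines: ndr sdwn odzh ebt xyv wpmle rvez ajbeg
Hunk 5: at line 1 remove [odzh,ebt] add [rquxs] -> 7 lines: ndr sdwn rquxs xyv wpmle rvez ajbeg
Final line 5: wpmle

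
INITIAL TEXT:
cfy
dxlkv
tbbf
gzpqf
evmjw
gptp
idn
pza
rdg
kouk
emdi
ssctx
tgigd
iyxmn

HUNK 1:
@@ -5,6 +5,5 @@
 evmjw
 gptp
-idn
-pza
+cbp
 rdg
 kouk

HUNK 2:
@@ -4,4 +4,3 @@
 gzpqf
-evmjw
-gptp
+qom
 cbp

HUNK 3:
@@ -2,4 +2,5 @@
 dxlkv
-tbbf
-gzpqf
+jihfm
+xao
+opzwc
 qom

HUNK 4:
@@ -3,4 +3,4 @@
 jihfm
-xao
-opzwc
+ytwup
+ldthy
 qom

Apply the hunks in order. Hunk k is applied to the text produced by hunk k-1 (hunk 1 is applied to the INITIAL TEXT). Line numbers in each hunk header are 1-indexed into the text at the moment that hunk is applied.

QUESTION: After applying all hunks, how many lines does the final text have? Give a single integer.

Hunk 1: at line 5 remove [idn,pza] add [cbp] -> 13 lines: cfy dxlkv tbbf gzpqf evmjw gptp cbp rdg kouk emdi ssctx tgigd iyxmn
Hunk 2: at line 4 remove [evmjw,gptp] add [qom] -> 12 lines: cfy dxlkv tbbf gzpqf qom cbp rdg kouk emdi ssctx tgigd iyxmn
Hunk 3: at line 2 remove [tbbf,gzpqf] add [jihfm,xao,opzwc] -> 13 lines: cfy dxlkv jihfm xao opzwc qom cbp rdg kouk emdi ssctx tgigd iyxmn
Hunk 4: at line 3 remove [xao,opzwc] add [ytwup,ldthy] -> 13 lines: cfy dxlkv jihfm ytwup ldthy qom cbp rdg kouk emdi ssctx tgigd iyxmn
Final line count: 13

Answer: 13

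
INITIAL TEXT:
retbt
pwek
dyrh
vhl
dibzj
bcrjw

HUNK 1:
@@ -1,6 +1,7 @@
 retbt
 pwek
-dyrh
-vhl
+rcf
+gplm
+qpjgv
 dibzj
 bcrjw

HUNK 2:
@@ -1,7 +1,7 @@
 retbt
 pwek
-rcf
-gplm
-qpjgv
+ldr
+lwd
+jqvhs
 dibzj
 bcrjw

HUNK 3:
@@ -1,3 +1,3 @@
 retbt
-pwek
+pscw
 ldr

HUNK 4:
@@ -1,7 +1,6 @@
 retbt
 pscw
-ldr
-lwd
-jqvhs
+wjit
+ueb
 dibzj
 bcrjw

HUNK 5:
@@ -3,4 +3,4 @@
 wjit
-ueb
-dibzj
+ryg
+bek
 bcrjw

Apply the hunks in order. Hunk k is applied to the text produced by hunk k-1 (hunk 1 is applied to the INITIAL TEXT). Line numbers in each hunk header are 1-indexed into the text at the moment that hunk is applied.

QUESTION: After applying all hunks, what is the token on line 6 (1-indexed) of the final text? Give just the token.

Answer: bcrjw

Derivation:
Hunk 1: at line 1 remove [dyrh,vhl] add [rcf,gplm,qpjgv] -> 7 lines: retbt pwek rcf gplm qpjgv dibzj bcrjw
Hunk 2: at line 1 remove [rcf,gplm,qpjgv] add [ldr,lwd,jqvhs] -> 7 lines: retbt pwek ldr lwd jqvhs dibzj bcrjw
Hunk 3: at line 1 remove [pwek] add [pscw] -> 7 lines: retbt pscw ldr lwd jqvhs dibzj bcrjw
Hunk 4: at line 1 remove [ldr,lwd,jqvhs] add [wjit,ueb] -> 6 lines: retbt pscw wjit ueb dibzj bcrjw
Hunk 5: at line 3 remove [ueb,dibzj] add [ryg,bek] -> 6 lines: retbt pscw wjit ryg bek bcrjw
Final line 6: bcrjw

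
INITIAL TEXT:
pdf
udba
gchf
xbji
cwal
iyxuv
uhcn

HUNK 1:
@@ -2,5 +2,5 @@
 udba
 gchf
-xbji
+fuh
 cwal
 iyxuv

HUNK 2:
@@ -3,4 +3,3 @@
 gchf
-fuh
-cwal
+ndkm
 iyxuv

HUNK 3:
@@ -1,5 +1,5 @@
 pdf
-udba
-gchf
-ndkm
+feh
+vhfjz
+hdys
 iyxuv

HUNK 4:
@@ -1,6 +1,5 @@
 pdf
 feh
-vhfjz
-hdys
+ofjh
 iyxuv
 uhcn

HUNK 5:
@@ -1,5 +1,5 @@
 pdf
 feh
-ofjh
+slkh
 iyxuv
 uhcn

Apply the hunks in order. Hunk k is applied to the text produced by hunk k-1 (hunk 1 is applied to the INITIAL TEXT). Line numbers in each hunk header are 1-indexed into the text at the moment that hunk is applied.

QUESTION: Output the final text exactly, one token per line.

Hunk 1: at line 2 remove [xbji] add [fuh] -> 7 lines: pdf udba gchf fuh cwal iyxuv uhcn
Hunk 2: at line 3 remove [fuh,cwal] add [ndkm] -> 6 lines: pdf udba gchf ndkm iyxuv uhcn
Hunk 3: at line 1 remove [udba,gchf,ndkm] add [feh,vhfjz,hdys] -> 6 lines: pdf feh vhfjz hdys iyxuv uhcn
Hunk 4: at line 1 remove [vhfjz,hdys] add [ofjh] -> 5 lines: pdf feh ofjh iyxuv uhcn
Hunk 5: at line 1 remove [ofjh] add [slkh] -> 5 lines: pdf feh slkh iyxuv uhcn

Answer: pdf
feh
slkh
iyxuv
uhcn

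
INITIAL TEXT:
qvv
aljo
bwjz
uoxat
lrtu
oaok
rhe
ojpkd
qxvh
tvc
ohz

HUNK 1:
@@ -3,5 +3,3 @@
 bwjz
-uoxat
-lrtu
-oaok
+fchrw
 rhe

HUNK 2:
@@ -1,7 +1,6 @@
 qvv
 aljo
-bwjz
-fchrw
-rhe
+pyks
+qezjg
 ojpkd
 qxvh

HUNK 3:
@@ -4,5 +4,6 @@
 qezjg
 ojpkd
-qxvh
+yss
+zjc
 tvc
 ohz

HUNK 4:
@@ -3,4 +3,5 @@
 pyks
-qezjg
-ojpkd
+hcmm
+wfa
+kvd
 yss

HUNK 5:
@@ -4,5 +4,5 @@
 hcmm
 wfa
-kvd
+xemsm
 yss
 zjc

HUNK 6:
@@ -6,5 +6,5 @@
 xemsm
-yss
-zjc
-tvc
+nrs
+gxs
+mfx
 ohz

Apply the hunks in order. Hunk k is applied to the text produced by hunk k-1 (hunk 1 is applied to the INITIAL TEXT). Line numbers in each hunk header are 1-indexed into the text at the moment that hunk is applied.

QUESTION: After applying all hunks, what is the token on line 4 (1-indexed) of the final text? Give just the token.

Hunk 1: at line 3 remove [uoxat,lrtu,oaok] add [fchrw] -> 9 lines: qvv aljo bwjz fchrw rhe ojpkd qxvh tvc ohz
Hunk 2: at line 1 remove [bwjz,fchrw,rhe] add [pyks,qezjg] -> 8 lines: qvv aljo pyks qezjg ojpkd qxvh tvc ohz
Hunk 3: at line 4 remove [qxvh] add [yss,zjc] -> 9 lines: qvv aljo pyks qezjg ojpkd yss zjc tvc ohz
Hunk 4: at line 3 remove [qezjg,ojpkd] add [hcmm,wfa,kvd] -> 10 lines: qvv aljo pyks hcmm wfa kvd yss zjc tvc ohz
Hunk 5: at line 4 remove [kvd] add [xemsm] -> 10 lines: qvv aljo pyks hcmm wfa xemsm yss zjc tvc ohz
Hunk 6: at line 6 remove [yss,zjc,tvc] add [nrs,gxs,mfx] -> 10 lines: qvv aljo pyks hcmm wfa xemsm nrs gxs mfx ohz
Final line 4: hcmm

Answer: hcmm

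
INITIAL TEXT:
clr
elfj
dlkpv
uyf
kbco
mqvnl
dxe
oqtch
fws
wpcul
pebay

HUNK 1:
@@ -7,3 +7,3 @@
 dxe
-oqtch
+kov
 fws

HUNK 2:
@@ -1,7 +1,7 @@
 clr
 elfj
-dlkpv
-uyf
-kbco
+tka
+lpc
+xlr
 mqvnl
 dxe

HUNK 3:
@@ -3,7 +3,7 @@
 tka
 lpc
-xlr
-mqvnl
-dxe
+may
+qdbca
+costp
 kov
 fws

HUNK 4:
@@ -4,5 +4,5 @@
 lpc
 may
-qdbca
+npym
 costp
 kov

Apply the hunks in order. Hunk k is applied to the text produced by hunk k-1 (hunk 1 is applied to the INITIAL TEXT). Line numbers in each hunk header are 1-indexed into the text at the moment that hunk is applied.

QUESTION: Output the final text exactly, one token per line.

Answer: clr
elfj
tka
lpc
may
npym
costp
kov
fws
wpcul
pebay

Derivation:
Hunk 1: at line 7 remove [oqtch] add [kov] -> 11 lines: clr elfj dlkpv uyf kbco mqvnl dxe kov fws wpcul pebay
Hunk 2: at line 1 remove [dlkpv,uyf,kbco] add [tka,lpc,xlr] -> 11 lines: clr elfj tka lpc xlr mqvnl dxe kov fws wpcul pebay
Hunk 3: at line 3 remove [xlr,mqvnl,dxe] add [may,qdbca,costp] -> 11 lines: clr elfj tka lpc may qdbca costp kov fws wpcul pebay
Hunk 4: at line 4 remove [qdbca] add [npym] -> 11 lines: clr elfj tka lpc may npym costp kov fws wpcul pebay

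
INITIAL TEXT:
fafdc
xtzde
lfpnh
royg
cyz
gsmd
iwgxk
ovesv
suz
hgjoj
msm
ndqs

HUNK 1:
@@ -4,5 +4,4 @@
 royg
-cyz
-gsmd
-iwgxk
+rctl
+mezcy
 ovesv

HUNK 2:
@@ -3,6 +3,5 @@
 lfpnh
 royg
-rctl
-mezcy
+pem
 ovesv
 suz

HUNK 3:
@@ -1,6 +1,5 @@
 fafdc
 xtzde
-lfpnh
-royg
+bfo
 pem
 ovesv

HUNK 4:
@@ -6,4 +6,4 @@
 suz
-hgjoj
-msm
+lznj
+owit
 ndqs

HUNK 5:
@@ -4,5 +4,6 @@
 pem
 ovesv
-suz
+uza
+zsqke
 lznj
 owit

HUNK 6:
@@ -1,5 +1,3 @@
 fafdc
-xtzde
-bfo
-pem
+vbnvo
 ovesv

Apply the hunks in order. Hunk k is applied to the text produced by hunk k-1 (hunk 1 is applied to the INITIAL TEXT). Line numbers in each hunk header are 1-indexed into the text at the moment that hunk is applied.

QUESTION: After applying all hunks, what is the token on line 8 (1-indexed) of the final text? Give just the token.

Answer: ndqs

Derivation:
Hunk 1: at line 4 remove [cyz,gsmd,iwgxk] add [rctl,mezcy] -> 11 lines: fafdc xtzde lfpnh royg rctl mezcy ovesv suz hgjoj msm ndqs
Hunk 2: at line 3 remove [rctl,mezcy] add [pem] -> 10 lines: fafdc xtzde lfpnh royg pem ovesv suz hgjoj msm ndqs
Hunk 3: at line 1 remove [lfpnh,royg] add [bfo] -> 9 lines: fafdc xtzde bfo pem ovesv suz hgjoj msm ndqs
Hunk 4: at line 6 remove [hgjoj,msm] add [lznj,owit] -> 9 lines: fafdc xtzde bfo pem ovesv suz lznj owit ndqs
Hunk 5: at line 4 remove [suz] add [uza,zsqke] -> 10 lines: fafdc xtzde bfo pem ovesv uza zsqke lznj owit ndqs
Hunk 6: at line 1 remove [xtzde,bfo,pem] add [vbnvo] -> 8 lines: fafdc vbnvo ovesv uza zsqke lznj owit ndqs
Final line 8: ndqs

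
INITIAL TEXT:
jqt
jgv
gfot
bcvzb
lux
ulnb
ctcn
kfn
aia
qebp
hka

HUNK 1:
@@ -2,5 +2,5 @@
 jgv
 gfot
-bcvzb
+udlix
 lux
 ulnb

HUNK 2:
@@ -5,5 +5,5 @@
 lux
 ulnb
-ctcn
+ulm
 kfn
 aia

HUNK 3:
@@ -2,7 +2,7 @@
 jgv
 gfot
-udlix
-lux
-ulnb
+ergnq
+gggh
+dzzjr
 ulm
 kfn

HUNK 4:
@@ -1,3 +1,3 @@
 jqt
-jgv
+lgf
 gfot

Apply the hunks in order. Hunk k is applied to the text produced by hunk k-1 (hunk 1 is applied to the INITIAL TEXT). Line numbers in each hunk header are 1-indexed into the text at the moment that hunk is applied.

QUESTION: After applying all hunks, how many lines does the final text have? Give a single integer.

Answer: 11

Derivation:
Hunk 1: at line 2 remove [bcvzb] add [udlix] -> 11 lines: jqt jgv gfot udlix lux ulnb ctcn kfn aia qebp hka
Hunk 2: at line 5 remove [ctcn] add [ulm] -> 11 lines: jqt jgv gfot udlix lux ulnb ulm kfn aia qebp hka
Hunk 3: at line 2 remove [udlix,lux,ulnb] add [ergnq,gggh,dzzjr] -> 11 lines: jqt jgv gfot ergnq gggh dzzjr ulm kfn aia qebp hka
Hunk 4: at line 1 remove [jgv] add [lgf] -> 11 lines: jqt lgf gfot ergnq gggh dzzjr ulm kfn aia qebp hka
Final line count: 11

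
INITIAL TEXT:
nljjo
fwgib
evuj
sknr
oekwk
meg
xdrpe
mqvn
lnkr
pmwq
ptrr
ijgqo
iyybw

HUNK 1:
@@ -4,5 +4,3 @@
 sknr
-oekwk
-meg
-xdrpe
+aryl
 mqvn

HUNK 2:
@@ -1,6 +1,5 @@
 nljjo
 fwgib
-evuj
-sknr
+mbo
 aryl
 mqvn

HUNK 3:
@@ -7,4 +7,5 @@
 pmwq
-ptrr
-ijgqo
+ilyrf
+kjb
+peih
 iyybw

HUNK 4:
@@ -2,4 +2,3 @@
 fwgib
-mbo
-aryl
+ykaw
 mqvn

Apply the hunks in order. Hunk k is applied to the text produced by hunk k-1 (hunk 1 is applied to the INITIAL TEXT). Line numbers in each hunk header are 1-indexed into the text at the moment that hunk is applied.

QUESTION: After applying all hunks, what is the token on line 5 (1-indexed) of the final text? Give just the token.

Answer: lnkr

Derivation:
Hunk 1: at line 4 remove [oekwk,meg,xdrpe] add [aryl] -> 11 lines: nljjo fwgib evuj sknr aryl mqvn lnkr pmwq ptrr ijgqo iyybw
Hunk 2: at line 1 remove [evuj,sknr] add [mbo] -> 10 lines: nljjo fwgib mbo aryl mqvn lnkr pmwq ptrr ijgqo iyybw
Hunk 3: at line 7 remove [ptrr,ijgqo] add [ilyrf,kjb,peih] -> 11 lines: nljjo fwgib mbo aryl mqvn lnkr pmwq ilyrf kjb peih iyybw
Hunk 4: at line 2 remove [mbo,aryl] add [ykaw] -> 10 lines: nljjo fwgib ykaw mqvn lnkr pmwq ilyrf kjb peih iyybw
Final line 5: lnkr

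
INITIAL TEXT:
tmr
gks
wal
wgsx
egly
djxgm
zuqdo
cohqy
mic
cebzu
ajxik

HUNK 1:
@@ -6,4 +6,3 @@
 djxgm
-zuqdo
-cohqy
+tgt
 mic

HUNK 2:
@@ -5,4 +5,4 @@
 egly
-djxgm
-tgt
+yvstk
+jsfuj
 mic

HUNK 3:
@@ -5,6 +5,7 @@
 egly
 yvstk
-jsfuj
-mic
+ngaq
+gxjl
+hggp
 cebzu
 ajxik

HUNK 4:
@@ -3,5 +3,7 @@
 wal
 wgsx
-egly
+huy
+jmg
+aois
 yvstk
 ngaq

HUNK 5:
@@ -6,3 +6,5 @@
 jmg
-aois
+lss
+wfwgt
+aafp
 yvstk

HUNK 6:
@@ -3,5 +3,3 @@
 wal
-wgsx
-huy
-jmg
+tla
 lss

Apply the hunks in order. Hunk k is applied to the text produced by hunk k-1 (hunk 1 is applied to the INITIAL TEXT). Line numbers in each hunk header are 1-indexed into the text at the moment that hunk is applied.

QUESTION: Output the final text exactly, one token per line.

Answer: tmr
gks
wal
tla
lss
wfwgt
aafp
yvstk
ngaq
gxjl
hggp
cebzu
ajxik

Derivation:
Hunk 1: at line 6 remove [zuqdo,cohqy] add [tgt] -> 10 lines: tmr gks wal wgsx egly djxgm tgt mic cebzu ajxik
Hunk 2: at line 5 remove [djxgm,tgt] add [yvstk,jsfuj] -> 10 lines: tmr gks wal wgsx egly yvstk jsfuj mic cebzu ajxik
Hunk 3: at line 5 remove [jsfuj,mic] add [ngaq,gxjl,hggp] -> 11 lines: tmr gks wal wgsx egly yvstk ngaq gxjl hggp cebzu ajxik
Hunk 4: at line 3 remove [egly] add [huy,jmg,aois] -> 13 lines: tmr gks wal wgsx huy jmg aois yvstk ngaq gxjl hggp cebzu ajxik
Hunk 5: at line 6 remove [aois] add [lss,wfwgt,aafp] -> 15 lines: tmr gks wal wgsx huy jmg lss wfwgt aafp yvstk ngaq gxjl hggp cebzu ajxik
Hunk 6: at line 3 remove [wgsx,huy,jmg] add [tla] -> 13 lines: tmr gks wal tla lss wfwgt aafp yvstk ngaq gxjl hggp cebzu ajxik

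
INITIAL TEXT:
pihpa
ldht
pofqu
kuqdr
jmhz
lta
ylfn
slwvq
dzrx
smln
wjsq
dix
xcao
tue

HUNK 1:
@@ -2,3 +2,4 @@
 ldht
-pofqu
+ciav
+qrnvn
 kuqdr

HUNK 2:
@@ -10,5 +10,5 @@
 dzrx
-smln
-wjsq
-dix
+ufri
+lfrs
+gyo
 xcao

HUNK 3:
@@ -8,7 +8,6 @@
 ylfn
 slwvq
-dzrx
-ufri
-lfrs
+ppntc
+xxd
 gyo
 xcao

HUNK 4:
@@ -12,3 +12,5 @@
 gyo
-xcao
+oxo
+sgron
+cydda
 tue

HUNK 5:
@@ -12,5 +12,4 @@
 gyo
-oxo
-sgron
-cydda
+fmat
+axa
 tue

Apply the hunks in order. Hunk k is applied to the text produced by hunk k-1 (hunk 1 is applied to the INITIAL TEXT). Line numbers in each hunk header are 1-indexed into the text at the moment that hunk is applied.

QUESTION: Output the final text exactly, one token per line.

Hunk 1: at line 2 remove [pofqu] add [ciav,qrnvn] -> 15 lines: pihpa ldht ciav qrnvn kuqdr jmhz lta ylfn slwvq dzrx smln wjsq dix xcao tue
Hunk 2: at line 10 remove [smln,wjsq,dix] add [ufri,lfrs,gyo] -> 15 lines: pihpa ldht ciav qrnvn kuqdr jmhz lta ylfn slwvq dzrx ufri lfrs gyo xcao tue
Hunk 3: at line 8 remove [dzrx,ufri,lfrs] add [ppntc,xxd] -> 14 lines: pihpa ldht ciav qrnvn kuqdr jmhz lta ylfn slwvq ppntc xxd gyo xcao tue
Hunk 4: at line 12 remove [xcao] add [oxo,sgron,cydda] -> 16 lines: pihpa ldht ciav qrnvn kuqdr jmhz lta ylfn slwvq ppntc xxd gyo oxo sgron cydda tue
Hunk 5: at line 12 remove [oxo,sgron,cydda] add [fmat,axa] -> 15 lines: pihpa ldht ciav qrnvn kuqdr jmhz lta ylfn slwvq ppntc xxd gyo fmat axa tue

Answer: pihpa
ldht
ciav
qrnvn
kuqdr
jmhz
lta
ylfn
slwvq
ppntc
xxd
gyo
fmat
axa
tue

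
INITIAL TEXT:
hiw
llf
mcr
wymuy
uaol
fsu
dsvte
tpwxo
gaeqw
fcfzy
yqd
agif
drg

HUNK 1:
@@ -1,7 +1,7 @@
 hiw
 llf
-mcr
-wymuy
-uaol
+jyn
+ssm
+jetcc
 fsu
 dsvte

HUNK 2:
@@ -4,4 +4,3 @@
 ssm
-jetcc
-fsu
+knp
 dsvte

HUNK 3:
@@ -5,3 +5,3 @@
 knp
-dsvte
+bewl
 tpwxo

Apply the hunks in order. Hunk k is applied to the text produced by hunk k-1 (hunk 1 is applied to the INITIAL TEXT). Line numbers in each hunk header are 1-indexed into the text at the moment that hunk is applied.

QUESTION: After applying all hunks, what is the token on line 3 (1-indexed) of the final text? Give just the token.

Answer: jyn

Derivation:
Hunk 1: at line 1 remove [mcr,wymuy,uaol] add [jyn,ssm,jetcc] -> 13 lines: hiw llf jyn ssm jetcc fsu dsvte tpwxo gaeqw fcfzy yqd agif drg
Hunk 2: at line 4 remove [jetcc,fsu] add [knp] -> 12 lines: hiw llf jyn ssm knp dsvte tpwxo gaeqw fcfzy yqd agif drg
Hunk 3: at line 5 remove [dsvte] add [bewl] -> 12 lines: hiw llf jyn ssm knp bewl tpwxo gaeqw fcfzy yqd agif drg
Final line 3: jyn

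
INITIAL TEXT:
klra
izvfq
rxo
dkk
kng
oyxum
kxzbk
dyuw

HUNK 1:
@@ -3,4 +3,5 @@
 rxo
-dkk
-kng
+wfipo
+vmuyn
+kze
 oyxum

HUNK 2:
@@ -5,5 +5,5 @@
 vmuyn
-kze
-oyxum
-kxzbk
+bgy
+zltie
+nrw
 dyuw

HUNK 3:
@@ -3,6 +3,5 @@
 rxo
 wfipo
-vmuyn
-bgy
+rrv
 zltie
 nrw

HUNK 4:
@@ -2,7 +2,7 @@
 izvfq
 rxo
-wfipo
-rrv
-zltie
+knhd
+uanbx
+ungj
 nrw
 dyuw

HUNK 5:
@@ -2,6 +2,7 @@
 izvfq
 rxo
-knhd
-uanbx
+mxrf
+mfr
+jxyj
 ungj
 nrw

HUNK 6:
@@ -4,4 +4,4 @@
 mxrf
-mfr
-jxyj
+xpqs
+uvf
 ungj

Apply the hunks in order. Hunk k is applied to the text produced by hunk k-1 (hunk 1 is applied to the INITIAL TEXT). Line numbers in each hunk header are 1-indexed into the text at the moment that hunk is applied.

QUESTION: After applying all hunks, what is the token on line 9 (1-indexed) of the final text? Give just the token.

Hunk 1: at line 3 remove [dkk,kng] add [wfipo,vmuyn,kze] -> 9 lines: klra izvfq rxo wfipo vmuyn kze oyxum kxzbk dyuw
Hunk 2: at line 5 remove [kze,oyxum,kxzbk] add [bgy,zltie,nrw] -> 9 lines: klra izvfq rxo wfipo vmuyn bgy zltie nrw dyuw
Hunk 3: at line 3 remove [vmuyn,bgy] add [rrv] -> 8 lines: klra izvfq rxo wfipo rrv zltie nrw dyuw
Hunk 4: at line 2 remove [wfipo,rrv,zltie] add [knhd,uanbx,ungj] -> 8 lines: klra izvfq rxo knhd uanbx ungj nrw dyuw
Hunk 5: at line 2 remove [knhd,uanbx] add [mxrf,mfr,jxyj] -> 9 lines: klra izvfq rxo mxrf mfr jxyj ungj nrw dyuw
Hunk 6: at line 4 remove [mfr,jxyj] add [xpqs,uvf] -> 9 lines: klra izvfq rxo mxrf xpqs uvf ungj nrw dyuw
Final line 9: dyuw

Answer: dyuw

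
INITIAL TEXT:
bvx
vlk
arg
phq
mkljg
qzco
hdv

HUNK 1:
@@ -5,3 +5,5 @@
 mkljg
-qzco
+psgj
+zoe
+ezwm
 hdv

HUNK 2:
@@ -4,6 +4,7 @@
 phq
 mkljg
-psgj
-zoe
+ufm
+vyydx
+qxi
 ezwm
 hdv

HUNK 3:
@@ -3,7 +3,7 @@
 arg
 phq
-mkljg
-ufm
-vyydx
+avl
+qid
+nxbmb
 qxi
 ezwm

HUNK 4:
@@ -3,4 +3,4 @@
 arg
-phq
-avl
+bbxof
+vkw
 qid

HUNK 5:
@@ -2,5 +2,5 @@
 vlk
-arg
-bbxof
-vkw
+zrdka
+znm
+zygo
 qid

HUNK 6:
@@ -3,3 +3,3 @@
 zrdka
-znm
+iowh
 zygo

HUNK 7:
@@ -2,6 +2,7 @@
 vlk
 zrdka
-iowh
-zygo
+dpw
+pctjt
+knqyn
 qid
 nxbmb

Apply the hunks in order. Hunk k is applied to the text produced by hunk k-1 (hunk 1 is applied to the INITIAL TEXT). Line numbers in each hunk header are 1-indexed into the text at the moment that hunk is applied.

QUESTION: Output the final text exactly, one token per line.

Hunk 1: at line 5 remove [qzco] add [psgj,zoe,ezwm] -> 9 lines: bvx vlk arg phq mkljg psgj zoe ezwm hdv
Hunk 2: at line 4 remove [psgj,zoe] add [ufm,vyydx,qxi] -> 10 lines: bvx vlk arg phq mkljg ufm vyydx qxi ezwm hdv
Hunk 3: at line 3 remove [mkljg,ufm,vyydx] add [avl,qid,nxbmb] -> 10 lines: bvx vlk arg phq avl qid nxbmb qxi ezwm hdv
Hunk 4: at line 3 remove [phq,avl] add [bbxof,vkw] -> 10 lines: bvx vlk arg bbxof vkw qid nxbmb qxi ezwm hdv
Hunk 5: at line 2 remove [arg,bbxof,vkw] add [zrdka,znm,zygo] -> 10 lines: bvx vlk zrdka znm zygo qid nxbmb qxi ezwm hdv
Hunk 6: at line 3 remove [znm] add [iowh] -> 10 lines: bvx vlk zrdka iowh zygo qid nxbmb qxi ezwm hdv
Hunk 7: at line 2 remove [iowh,zygo] add [dpw,pctjt,knqyn] -> 11 lines: bvx vlk zrdka dpw pctjt knqyn qid nxbmb qxi ezwm hdv

Answer: bvx
vlk
zrdka
dpw
pctjt
knqyn
qid
nxbmb
qxi
ezwm
hdv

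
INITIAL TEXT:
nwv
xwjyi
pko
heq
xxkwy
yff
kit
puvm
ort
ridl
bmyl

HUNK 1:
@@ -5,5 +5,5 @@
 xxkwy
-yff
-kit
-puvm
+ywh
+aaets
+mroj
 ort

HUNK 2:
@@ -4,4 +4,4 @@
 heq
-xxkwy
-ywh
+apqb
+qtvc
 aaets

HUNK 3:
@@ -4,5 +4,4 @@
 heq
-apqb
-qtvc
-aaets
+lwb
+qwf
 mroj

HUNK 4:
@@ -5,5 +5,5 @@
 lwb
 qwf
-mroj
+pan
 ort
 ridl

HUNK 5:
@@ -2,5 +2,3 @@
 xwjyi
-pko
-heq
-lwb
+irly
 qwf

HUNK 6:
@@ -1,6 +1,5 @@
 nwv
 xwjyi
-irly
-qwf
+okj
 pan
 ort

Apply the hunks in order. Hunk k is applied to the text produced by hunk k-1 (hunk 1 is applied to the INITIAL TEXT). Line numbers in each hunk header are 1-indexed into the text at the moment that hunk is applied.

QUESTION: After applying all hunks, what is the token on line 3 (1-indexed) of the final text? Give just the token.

Hunk 1: at line 5 remove [yff,kit,puvm] add [ywh,aaets,mroj] -> 11 lines: nwv xwjyi pko heq xxkwy ywh aaets mroj ort ridl bmyl
Hunk 2: at line 4 remove [xxkwy,ywh] add [apqb,qtvc] -> 11 lines: nwv xwjyi pko heq apqb qtvc aaets mroj ort ridl bmyl
Hunk 3: at line 4 remove [apqb,qtvc,aaets] add [lwb,qwf] -> 10 lines: nwv xwjyi pko heq lwb qwf mroj ort ridl bmyl
Hunk 4: at line 5 remove [mroj] add [pan] -> 10 lines: nwv xwjyi pko heq lwb qwf pan ort ridl bmyl
Hunk 5: at line 2 remove [pko,heq,lwb] add [irly] -> 8 lines: nwv xwjyi irly qwf pan ort ridl bmyl
Hunk 6: at line 1 remove [irly,qwf] add [okj] -> 7 lines: nwv xwjyi okj pan ort ridl bmyl
Final line 3: okj

Answer: okj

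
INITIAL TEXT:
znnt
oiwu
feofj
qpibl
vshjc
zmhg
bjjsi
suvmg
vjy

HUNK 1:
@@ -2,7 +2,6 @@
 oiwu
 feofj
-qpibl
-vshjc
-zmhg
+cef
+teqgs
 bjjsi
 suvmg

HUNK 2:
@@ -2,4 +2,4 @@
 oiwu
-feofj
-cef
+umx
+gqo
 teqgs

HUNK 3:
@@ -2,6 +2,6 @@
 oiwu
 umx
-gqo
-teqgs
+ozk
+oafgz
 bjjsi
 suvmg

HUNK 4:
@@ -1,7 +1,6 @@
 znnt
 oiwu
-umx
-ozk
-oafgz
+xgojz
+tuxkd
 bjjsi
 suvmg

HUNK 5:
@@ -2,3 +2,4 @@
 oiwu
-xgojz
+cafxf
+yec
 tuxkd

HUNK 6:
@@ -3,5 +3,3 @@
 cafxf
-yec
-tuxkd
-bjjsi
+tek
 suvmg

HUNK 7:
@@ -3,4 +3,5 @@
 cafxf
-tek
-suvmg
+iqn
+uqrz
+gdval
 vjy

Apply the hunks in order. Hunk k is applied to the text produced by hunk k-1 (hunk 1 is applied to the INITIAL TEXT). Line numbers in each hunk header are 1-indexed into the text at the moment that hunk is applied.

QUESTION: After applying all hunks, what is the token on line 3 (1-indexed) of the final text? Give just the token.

Hunk 1: at line 2 remove [qpibl,vshjc,zmhg] add [cef,teqgs] -> 8 lines: znnt oiwu feofj cef teqgs bjjsi suvmg vjy
Hunk 2: at line 2 remove [feofj,cef] add [umx,gqo] -> 8 lines: znnt oiwu umx gqo teqgs bjjsi suvmg vjy
Hunk 3: at line 2 remove [gqo,teqgs] add [ozk,oafgz] -> 8 lines: znnt oiwu umx ozk oafgz bjjsi suvmg vjy
Hunk 4: at line 1 remove [umx,ozk,oafgz] add [xgojz,tuxkd] -> 7 lines: znnt oiwu xgojz tuxkd bjjsi suvmg vjy
Hunk 5: at line 2 remove [xgojz] add [cafxf,yec] -> 8 lines: znnt oiwu cafxf yec tuxkd bjjsi suvmg vjy
Hunk 6: at line 3 remove [yec,tuxkd,bjjsi] add [tek] -> 6 lines: znnt oiwu cafxf tek suvmg vjy
Hunk 7: at line 3 remove [tek,suvmg] add [iqn,uqrz,gdval] -> 7 lines: znnt oiwu cafxf iqn uqrz gdval vjy
Final line 3: cafxf

Answer: cafxf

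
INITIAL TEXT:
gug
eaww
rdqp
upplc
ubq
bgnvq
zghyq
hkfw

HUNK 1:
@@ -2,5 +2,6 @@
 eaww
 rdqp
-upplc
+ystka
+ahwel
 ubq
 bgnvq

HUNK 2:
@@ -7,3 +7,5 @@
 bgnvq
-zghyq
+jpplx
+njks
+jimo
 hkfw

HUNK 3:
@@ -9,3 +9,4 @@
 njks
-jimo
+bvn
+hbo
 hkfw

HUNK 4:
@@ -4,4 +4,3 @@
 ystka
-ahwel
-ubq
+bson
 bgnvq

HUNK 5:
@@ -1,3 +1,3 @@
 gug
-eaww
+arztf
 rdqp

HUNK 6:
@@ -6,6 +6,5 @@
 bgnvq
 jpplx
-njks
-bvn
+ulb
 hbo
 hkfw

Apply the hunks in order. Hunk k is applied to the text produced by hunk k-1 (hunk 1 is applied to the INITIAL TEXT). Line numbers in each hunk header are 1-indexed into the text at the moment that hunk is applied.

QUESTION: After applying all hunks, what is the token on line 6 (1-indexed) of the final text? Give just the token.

Hunk 1: at line 2 remove [upplc] add [ystka,ahwel] -> 9 lines: gug eaww rdqp ystka ahwel ubq bgnvq zghyq hkfw
Hunk 2: at line 7 remove [zghyq] add [jpplx,njks,jimo] -> 11 lines: gug eaww rdqp ystka ahwel ubq bgnvq jpplx njks jimo hkfw
Hunk 3: at line 9 remove [jimo] add [bvn,hbo] -> 12 lines: gug eaww rdqp ystka ahwel ubq bgnvq jpplx njks bvn hbo hkfw
Hunk 4: at line 4 remove [ahwel,ubq] add [bson] -> 11 lines: gug eaww rdqp ystka bson bgnvq jpplx njks bvn hbo hkfw
Hunk 5: at line 1 remove [eaww] add [arztf] -> 11 lines: gug arztf rdqp ystka bson bgnvq jpplx njks bvn hbo hkfw
Hunk 6: at line 6 remove [njks,bvn] add [ulb] -> 10 lines: gug arztf rdqp ystka bson bgnvq jpplx ulb hbo hkfw
Final line 6: bgnvq

Answer: bgnvq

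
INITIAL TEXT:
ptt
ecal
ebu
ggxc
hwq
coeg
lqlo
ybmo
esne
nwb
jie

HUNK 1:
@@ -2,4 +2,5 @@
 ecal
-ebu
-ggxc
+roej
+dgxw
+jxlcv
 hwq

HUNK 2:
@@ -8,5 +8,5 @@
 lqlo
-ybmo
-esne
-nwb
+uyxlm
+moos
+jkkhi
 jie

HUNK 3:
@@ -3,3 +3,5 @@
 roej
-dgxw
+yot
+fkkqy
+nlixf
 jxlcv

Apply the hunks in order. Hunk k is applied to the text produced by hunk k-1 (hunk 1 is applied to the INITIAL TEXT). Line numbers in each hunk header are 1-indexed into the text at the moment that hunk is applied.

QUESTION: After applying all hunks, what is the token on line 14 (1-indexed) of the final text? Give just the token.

Answer: jie

Derivation:
Hunk 1: at line 2 remove [ebu,ggxc] add [roej,dgxw,jxlcv] -> 12 lines: ptt ecal roej dgxw jxlcv hwq coeg lqlo ybmo esne nwb jie
Hunk 2: at line 8 remove [ybmo,esne,nwb] add [uyxlm,moos,jkkhi] -> 12 lines: ptt ecal roej dgxw jxlcv hwq coeg lqlo uyxlm moos jkkhi jie
Hunk 3: at line 3 remove [dgxw] add [yot,fkkqy,nlixf] -> 14 lines: ptt ecal roej yot fkkqy nlixf jxlcv hwq coeg lqlo uyxlm moos jkkhi jie
Final line 14: jie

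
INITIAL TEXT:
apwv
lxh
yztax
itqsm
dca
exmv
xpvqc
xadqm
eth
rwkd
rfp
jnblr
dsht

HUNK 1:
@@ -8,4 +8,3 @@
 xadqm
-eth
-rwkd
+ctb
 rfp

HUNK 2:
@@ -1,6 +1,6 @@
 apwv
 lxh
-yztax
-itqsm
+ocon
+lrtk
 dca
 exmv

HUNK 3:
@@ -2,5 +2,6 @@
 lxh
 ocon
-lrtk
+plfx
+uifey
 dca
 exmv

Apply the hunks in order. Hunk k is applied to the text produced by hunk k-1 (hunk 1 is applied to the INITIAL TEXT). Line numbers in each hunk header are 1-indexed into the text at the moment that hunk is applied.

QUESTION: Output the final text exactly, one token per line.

Hunk 1: at line 8 remove [eth,rwkd] add [ctb] -> 12 lines: apwv lxh yztax itqsm dca exmv xpvqc xadqm ctb rfp jnblr dsht
Hunk 2: at line 1 remove [yztax,itqsm] add [ocon,lrtk] -> 12 lines: apwv lxh ocon lrtk dca exmv xpvqc xadqm ctb rfp jnblr dsht
Hunk 3: at line 2 remove [lrtk] add [plfx,uifey] -> 13 lines: apwv lxh ocon plfx uifey dca exmv xpvqc xadqm ctb rfp jnblr dsht

Answer: apwv
lxh
ocon
plfx
uifey
dca
exmv
xpvqc
xadqm
ctb
rfp
jnblr
dsht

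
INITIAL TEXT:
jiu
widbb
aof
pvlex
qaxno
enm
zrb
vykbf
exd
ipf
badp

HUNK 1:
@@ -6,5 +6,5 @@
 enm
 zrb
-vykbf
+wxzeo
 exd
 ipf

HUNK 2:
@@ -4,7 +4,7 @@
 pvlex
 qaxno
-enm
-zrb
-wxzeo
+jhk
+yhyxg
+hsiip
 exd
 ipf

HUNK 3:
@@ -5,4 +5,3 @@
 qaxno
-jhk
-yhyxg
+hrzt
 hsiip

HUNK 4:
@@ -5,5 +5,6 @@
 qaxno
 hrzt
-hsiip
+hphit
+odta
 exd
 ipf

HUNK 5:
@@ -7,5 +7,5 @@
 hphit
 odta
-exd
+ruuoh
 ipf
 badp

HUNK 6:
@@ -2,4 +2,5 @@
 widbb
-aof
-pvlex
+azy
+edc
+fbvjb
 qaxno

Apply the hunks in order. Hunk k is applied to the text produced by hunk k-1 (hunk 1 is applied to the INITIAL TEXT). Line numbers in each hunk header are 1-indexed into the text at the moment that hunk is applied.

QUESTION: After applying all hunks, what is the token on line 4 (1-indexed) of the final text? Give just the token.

Hunk 1: at line 6 remove [vykbf] add [wxzeo] -> 11 lines: jiu widbb aof pvlex qaxno enm zrb wxzeo exd ipf badp
Hunk 2: at line 4 remove [enm,zrb,wxzeo] add [jhk,yhyxg,hsiip] -> 11 lines: jiu widbb aof pvlex qaxno jhk yhyxg hsiip exd ipf badp
Hunk 3: at line 5 remove [jhk,yhyxg] add [hrzt] -> 10 lines: jiu widbb aof pvlex qaxno hrzt hsiip exd ipf badp
Hunk 4: at line 5 remove [hsiip] add [hphit,odta] -> 11 lines: jiu widbb aof pvlex qaxno hrzt hphit odta exd ipf badp
Hunk 5: at line 7 remove [exd] add [ruuoh] -> 11 lines: jiu widbb aof pvlex qaxno hrzt hphit odta ruuoh ipf badp
Hunk 6: at line 2 remove [aof,pvlex] add [azy,edc,fbvjb] -> 12 lines: jiu widbb azy edc fbvjb qaxno hrzt hphit odta ruuoh ipf badp
Final line 4: edc

Answer: edc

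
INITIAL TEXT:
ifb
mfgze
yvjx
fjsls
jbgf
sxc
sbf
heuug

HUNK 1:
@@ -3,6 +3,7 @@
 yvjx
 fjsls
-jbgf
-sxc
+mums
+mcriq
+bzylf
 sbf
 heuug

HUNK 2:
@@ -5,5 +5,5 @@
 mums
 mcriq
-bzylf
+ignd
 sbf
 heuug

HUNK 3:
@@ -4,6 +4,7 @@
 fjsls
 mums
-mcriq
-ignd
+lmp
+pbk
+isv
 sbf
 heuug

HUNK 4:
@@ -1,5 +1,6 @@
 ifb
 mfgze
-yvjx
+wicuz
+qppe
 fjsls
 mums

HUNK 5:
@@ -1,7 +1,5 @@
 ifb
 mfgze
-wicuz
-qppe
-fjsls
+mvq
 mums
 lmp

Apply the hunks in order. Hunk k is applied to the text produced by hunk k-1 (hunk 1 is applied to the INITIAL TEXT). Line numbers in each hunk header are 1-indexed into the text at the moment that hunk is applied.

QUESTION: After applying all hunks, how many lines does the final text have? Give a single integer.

Hunk 1: at line 3 remove [jbgf,sxc] add [mums,mcriq,bzylf] -> 9 lines: ifb mfgze yvjx fjsls mums mcriq bzylf sbf heuug
Hunk 2: at line 5 remove [bzylf] add [ignd] -> 9 lines: ifb mfgze yvjx fjsls mums mcriq ignd sbf heuug
Hunk 3: at line 4 remove [mcriq,ignd] add [lmp,pbk,isv] -> 10 lines: ifb mfgze yvjx fjsls mums lmp pbk isv sbf heuug
Hunk 4: at line 1 remove [yvjx] add [wicuz,qppe] -> 11 lines: ifb mfgze wicuz qppe fjsls mums lmp pbk isv sbf heuug
Hunk 5: at line 1 remove [wicuz,qppe,fjsls] add [mvq] -> 9 lines: ifb mfgze mvq mums lmp pbk isv sbf heuug
Final line count: 9

Answer: 9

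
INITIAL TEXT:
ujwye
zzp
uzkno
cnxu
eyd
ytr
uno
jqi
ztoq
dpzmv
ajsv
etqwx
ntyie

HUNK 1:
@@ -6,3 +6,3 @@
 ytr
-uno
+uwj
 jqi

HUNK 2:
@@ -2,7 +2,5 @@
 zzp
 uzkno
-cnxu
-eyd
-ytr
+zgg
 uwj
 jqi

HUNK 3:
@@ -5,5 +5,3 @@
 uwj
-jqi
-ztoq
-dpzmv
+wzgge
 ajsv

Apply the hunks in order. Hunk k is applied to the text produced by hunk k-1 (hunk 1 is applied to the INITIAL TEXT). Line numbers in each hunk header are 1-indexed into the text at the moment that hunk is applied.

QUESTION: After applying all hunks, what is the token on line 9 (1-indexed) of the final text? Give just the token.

Answer: ntyie

Derivation:
Hunk 1: at line 6 remove [uno] add [uwj] -> 13 lines: ujwye zzp uzkno cnxu eyd ytr uwj jqi ztoq dpzmv ajsv etqwx ntyie
Hunk 2: at line 2 remove [cnxu,eyd,ytr] add [zgg] -> 11 lines: ujwye zzp uzkno zgg uwj jqi ztoq dpzmv ajsv etqwx ntyie
Hunk 3: at line 5 remove [jqi,ztoq,dpzmv] add [wzgge] -> 9 lines: ujwye zzp uzkno zgg uwj wzgge ajsv etqwx ntyie
Final line 9: ntyie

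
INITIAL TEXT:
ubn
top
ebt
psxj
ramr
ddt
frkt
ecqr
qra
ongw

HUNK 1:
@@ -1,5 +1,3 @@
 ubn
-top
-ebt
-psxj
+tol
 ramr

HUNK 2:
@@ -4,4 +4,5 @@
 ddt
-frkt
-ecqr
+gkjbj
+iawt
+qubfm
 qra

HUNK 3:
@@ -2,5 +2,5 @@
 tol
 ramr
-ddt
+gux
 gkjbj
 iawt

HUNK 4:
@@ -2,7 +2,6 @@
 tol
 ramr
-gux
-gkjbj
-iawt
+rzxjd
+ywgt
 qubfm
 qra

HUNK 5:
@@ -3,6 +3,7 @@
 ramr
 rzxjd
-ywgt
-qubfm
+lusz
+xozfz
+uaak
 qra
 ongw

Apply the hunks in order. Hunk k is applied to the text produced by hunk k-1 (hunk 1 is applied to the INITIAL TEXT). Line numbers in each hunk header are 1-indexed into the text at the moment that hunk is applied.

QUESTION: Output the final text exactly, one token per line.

Answer: ubn
tol
ramr
rzxjd
lusz
xozfz
uaak
qra
ongw

Derivation:
Hunk 1: at line 1 remove [top,ebt,psxj] add [tol] -> 8 lines: ubn tol ramr ddt frkt ecqr qra ongw
Hunk 2: at line 4 remove [frkt,ecqr] add [gkjbj,iawt,qubfm] -> 9 lines: ubn tol ramr ddt gkjbj iawt qubfm qra ongw
Hunk 3: at line 2 remove [ddt] add [gux] -> 9 lines: ubn tol ramr gux gkjbj iawt qubfm qra ongw
Hunk 4: at line 2 remove [gux,gkjbj,iawt] add [rzxjd,ywgt] -> 8 lines: ubn tol ramr rzxjd ywgt qubfm qra ongw
Hunk 5: at line 3 remove [ywgt,qubfm] add [lusz,xozfz,uaak] -> 9 lines: ubn tol ramr rzxjd lusz xozfz uaak qra ongw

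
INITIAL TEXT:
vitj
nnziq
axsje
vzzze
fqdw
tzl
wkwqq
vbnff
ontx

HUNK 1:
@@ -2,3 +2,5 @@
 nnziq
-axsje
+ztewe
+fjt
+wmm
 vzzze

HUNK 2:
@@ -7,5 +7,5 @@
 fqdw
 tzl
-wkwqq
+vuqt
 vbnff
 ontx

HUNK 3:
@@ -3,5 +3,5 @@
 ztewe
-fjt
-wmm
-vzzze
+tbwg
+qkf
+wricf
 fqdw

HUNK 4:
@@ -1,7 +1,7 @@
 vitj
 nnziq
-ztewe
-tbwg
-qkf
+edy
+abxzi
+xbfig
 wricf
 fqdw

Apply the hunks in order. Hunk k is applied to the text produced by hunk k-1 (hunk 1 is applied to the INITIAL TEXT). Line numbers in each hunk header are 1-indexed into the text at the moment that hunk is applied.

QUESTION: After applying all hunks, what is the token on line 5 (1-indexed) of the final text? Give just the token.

Hunk 1: at line 2 remove [axsje] add [ztewe,fjt,wmm] -> 11 lines: vitj nnziq ztewe fjt wmm vzzze fqdw tzl wkwqq vbnff ontx
Hunk 2: at line 7 remove [wkwqq] add [vuqt] -> 11 lines: vitj nnziq ztewe fjt wmm vzzze fqdw tzl vuqt vbnff ontx
Hunk 3: at line 3 remove [fjt,wmm,vzzze] add [tbwg,qkf,wricf] -> 11 lines: vitj nnziq ztewe tbwg qkf wricf fqdw tzl vuqt vbnff ontx
Hunk 4: at line 1 remove [ztewe,tbwg,qkf] add [edy,abxzi,xbfig] -> 11 lines: vitj nnziq edy abxzi xbfig wricf fqdw tzl vuqt vbnff ontx
Final line 5: xbfig

Answer: xbfig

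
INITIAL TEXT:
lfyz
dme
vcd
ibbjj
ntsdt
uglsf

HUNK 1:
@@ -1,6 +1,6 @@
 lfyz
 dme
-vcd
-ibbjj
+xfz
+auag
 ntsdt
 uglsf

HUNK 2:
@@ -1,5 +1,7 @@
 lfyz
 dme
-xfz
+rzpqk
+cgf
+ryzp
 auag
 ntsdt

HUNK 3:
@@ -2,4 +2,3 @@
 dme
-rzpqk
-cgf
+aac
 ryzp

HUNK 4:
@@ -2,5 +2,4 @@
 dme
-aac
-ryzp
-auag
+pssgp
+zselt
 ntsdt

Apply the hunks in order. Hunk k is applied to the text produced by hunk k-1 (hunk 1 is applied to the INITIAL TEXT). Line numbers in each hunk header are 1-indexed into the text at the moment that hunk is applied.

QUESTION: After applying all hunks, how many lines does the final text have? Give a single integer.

Hunk 1: at line 1 remove [vcd,ibbjj] add [xfz,auag] -> 6 lines: lfyz dme xfz auag ntsdt uglsf
Hunk 2: at line 1 remove [xfz] add [rzpqk,cgf,ryzp] -> 8 lines: lfyz dme rzpqk cgf ryzp auag ntsdt uglsf
Hunk 3: at line 2 remove [rzpqk,cgf] add [aac] -> 7 lines: lfyz dme aac ryzp auag ntsdt uglsf
Hunk 4: at line 2 remove [aac,ryzp,auag] add [pssgp,zselt] -> 6 lines: lfyz dme pssgp zselt ntsdt uglsf
Final line count: 6

Answer: 6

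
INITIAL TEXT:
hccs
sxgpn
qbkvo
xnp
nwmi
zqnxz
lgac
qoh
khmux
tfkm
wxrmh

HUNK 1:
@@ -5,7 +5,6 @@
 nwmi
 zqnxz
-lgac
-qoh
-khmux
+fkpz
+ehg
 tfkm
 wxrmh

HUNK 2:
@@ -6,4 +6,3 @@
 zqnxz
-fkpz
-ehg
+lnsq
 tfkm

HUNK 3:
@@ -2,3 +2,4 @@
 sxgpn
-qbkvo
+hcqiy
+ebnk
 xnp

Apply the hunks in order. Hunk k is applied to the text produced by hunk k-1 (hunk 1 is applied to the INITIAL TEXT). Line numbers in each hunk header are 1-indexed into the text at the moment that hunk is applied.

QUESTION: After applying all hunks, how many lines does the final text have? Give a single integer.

Answer: 10

Derivation:
Hunk 1: at line 5 remove [lgac,qoh,khmux] add [fkpz,ehg] -> 10 lines: hccs sxgpn qbkvo xnp nwmi zqnxz fkpz ehg tfkm wxrmh
Hunk 2: at line 6 remove [fkpz,ehg] add [lnsq] -> 9 lines: hccs sxgpn qbkvo xnp nwmi zqnxz lnsq tfkm wxrmh
Hunk 3: at line 2 remove [qbkvo] add [hcqiy,ebnk] -> 10 lines: hccs sxgpn hcqiy ebnk xnp nwmi zqnxz lnsq tfkm wxrmh
Final line count: 10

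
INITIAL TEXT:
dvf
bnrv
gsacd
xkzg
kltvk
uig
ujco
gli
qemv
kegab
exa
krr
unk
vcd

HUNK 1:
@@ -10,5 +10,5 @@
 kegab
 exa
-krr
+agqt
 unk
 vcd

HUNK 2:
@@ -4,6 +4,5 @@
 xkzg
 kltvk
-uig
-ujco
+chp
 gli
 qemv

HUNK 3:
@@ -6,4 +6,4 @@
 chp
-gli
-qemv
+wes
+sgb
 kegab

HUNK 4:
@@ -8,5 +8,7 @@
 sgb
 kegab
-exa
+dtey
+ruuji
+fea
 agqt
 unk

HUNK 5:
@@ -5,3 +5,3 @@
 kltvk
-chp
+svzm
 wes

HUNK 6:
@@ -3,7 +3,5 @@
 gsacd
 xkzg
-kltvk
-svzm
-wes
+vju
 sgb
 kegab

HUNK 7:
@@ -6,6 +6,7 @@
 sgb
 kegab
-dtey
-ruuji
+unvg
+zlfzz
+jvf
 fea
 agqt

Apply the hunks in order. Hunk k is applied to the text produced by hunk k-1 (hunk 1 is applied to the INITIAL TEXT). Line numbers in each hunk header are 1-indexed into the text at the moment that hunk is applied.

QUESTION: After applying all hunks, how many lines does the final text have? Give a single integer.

Answer: 14

Derivation:
Hunk 1: at line 10 remove [krr] add [agqt] -> 14 lines: dvf bnrv gsacd xkzg kltvk uig ujco gli qemv kegab exa agqt unk vcd
Hunk 2: at line 4 remove [uig,ujco] add [chp] -> 13 lines: dvf bnrv gsacd xkzg kltvk chp gli qemv kegab exa agqt unk vcd
Hunk 3: at line 6 remove [gli,qemv] add [wes,sgb] -> 13 lines: dvf bnrv gsacd xkzg kltvk chp wes sgb kegab exa agqt unk vcd
Hunk 4: at line 8 remove [exa] add [dtey,ruuji,fea] -> 15 lines: dvf bnrv gsacd xkzg kltvk chp wes sgb kegab dtey ruuji fea agqt unk vcd
Hunk 5: at line 5 remove [chp] add [svzm] -> 15 lines: dvf bnrv gsacd xkzg kltvk svzm wes sgb kegab dtey ruuji fea agqt unk vcd
Hunk 6: at line 3 remove [kltvk,svzm,wes] add [vju] -> 13 lines: dvf bnrv gsacd xkzg vju sgb kegab dtey ruuji fea agqt unk vcd
Hunk 7: at line 6 remove [dtey,ruuji] add [unvg,zlfzz,jvf] -> 14 lines: dvf bnrv gsacd xkzg vju sgb kegab unvg zlfzz jvf fea agqt unk vcd
Final line count: 14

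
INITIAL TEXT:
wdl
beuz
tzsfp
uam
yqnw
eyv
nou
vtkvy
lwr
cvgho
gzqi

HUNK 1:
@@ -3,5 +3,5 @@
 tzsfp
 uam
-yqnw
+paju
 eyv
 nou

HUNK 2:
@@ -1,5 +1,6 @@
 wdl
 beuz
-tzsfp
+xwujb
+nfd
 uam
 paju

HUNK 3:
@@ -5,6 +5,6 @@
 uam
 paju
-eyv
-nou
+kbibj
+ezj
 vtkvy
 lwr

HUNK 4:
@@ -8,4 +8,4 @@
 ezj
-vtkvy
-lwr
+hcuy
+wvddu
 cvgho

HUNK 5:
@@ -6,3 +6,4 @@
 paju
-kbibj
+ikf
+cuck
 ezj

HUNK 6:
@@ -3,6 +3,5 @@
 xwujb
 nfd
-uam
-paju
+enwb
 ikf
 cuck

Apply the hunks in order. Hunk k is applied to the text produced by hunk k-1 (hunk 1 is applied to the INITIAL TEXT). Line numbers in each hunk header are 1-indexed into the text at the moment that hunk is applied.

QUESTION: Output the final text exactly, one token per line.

Hunk 1: at line 3 remove [yqnw] add [paju] -> 11 lines: wdl beuz tzsfp uam paju eyv nou vtkvy lwr cvgho gzqi
Hunk 2: at line 1 remove [tzsfp] add [xwujb,nfd] -> 12 lines: wdl beuz xwujb nfd uam paju eyv nou vtkvy lwr cvgho gzqi
Hunk 3: at line 5 remove [eyv,nou] add [kbibj,ezj] -> 12 lines: wdl beuz xwujb nfd uam paju kbibj ezj vtkvy lwr cvgho gzqi
Hunk 4: at line 8 remove [vtkvy,lwr] add [hcuy,wvddu] -> 12 lines: wdl beuz xwujb nfd uam paju kbibj ezj hcuy wvddu cvgho gzqi
Hunk 5: at line 6 remove [kbibj] add [ikf,cuck] -> 13 lines: wdl beuz xwujb nfd uam paju ikf cuck ezj hcuy wvddu cvgho gzqi
Hunk 6: at line 3 remove [uam,paju] add [enwb] -> 12 lines: wdl beuz xwujb nfd enwb ikf cuck ezj hcuy wvddu cvgho gzqi

Answer: wdl
beuz
xwujb
nfd
enwb
ikf
cuck
ezj
hcuy
wvddu
cvgho
gzqi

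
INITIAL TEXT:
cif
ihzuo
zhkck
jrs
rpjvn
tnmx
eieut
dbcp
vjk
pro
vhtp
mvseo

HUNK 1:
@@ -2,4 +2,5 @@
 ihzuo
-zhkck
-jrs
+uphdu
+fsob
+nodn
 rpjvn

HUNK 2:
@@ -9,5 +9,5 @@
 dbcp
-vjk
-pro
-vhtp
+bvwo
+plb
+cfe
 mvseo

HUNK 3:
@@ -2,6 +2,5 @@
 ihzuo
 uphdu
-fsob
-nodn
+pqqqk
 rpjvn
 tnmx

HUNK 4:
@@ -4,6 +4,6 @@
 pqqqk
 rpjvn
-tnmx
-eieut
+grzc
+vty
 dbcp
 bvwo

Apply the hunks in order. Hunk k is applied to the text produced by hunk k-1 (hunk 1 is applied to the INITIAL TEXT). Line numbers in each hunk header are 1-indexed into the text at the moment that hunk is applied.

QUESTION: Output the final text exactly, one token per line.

Hunk 1: at line 2 remove [zhkck,jrs] add [uphdu,fsob,nodn] -> 13 lines: cif ihzuo uphdu fsob nodn rpjvn tnmx eieut dbcp vjk pro vhtp mvseo
Hunk 2: at line 9 remove [vjk,pro,vhtp] add [bvwo,plb,cfe] -> 13 lines: cif ihzuo uphdu fsob nodn rpjvn tnmx eieut dbcp bvwo plb cfe mvseo
Hunk 3: at line 2 remove [fsob,nodn] add [pqqqk] -> 12 lines: cif ihzuo uphdu pqqqk rpjvn tnmx eieut dbcp bvwo plb cfe mvseo
Hunk 4: at line 4 remove [tnmx,eieut] add [grzc,vty] -> 12 lines: cif ihzuo uphdu pqqqk rpjvn grzc vty dbcp bvwo plb cfe mvseo

Answer: cif
ihzuo
uphdu
pqqqk
rpjvn
grzc
vty
dbcp
bvwo
plb
cfe
mvseo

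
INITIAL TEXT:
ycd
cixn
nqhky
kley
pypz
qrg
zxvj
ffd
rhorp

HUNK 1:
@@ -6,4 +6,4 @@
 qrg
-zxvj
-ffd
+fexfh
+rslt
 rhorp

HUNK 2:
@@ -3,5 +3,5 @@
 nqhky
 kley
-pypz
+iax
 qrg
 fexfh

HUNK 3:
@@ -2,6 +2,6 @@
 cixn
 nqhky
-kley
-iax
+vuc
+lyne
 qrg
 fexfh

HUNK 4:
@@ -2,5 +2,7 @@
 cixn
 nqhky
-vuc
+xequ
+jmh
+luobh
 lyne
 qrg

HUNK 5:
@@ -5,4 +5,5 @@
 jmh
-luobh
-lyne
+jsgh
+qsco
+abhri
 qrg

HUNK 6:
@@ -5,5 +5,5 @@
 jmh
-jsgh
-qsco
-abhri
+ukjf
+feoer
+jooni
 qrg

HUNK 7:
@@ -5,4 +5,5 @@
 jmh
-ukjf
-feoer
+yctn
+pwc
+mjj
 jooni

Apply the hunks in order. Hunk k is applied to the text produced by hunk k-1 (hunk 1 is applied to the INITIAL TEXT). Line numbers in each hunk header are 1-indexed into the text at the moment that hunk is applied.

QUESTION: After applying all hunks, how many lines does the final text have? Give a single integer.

Answer: 13

Derivation:
Hunk 1: at line 6 remove [zxvj,ffd] add [fexfh,rslt] -> 9 lines: ycd cixn nqhky kley pypz qrg fexfh rslt rhorp
Hunk 2: at line 3 remove [pypz] add [iax] -> 9 lines: ycd cixn nqhky kley iax qrg fexfh rslt rhorp
Hunk 3: at line 2 remove [kley,iax] add [vuc,lyne] -> 9 lines: ycd cixn nqhky vuc lyne qrg fexfh rslt rhorp
Hunk 4: at line 2 remove [vuc] add [xequ,jmh,luobh] -> 11 lines: ycd cixn nqhky xequ jmh luobh lyne qrg fexfh rslt rhorp
Hunk 5: at line 5 remove [luobh,lyne] add [jsgh,qsco,abhri] -> 12 lines: ycd cixn nqhky xequ jmh jsgh qsco abhri qrg fexfh rslt rhorp
Hunk 6: at line 5 remove [jsgh,qsco,abhri] add [ukjf,feoer,jooni] -> 12 lines: ycd cixn nqhky xequ jmh ukjf feoer jooni qrg fexfh rslt rhorp
Hunk 7: at line 5 remove [ukjf,feoer] add [yctn,pwc,mjj] -> 13 lines: ycd cixn nqhky xequ jmh yctn pwc mjj jooni qrg fexfh rslt rhorp
Final line count: 13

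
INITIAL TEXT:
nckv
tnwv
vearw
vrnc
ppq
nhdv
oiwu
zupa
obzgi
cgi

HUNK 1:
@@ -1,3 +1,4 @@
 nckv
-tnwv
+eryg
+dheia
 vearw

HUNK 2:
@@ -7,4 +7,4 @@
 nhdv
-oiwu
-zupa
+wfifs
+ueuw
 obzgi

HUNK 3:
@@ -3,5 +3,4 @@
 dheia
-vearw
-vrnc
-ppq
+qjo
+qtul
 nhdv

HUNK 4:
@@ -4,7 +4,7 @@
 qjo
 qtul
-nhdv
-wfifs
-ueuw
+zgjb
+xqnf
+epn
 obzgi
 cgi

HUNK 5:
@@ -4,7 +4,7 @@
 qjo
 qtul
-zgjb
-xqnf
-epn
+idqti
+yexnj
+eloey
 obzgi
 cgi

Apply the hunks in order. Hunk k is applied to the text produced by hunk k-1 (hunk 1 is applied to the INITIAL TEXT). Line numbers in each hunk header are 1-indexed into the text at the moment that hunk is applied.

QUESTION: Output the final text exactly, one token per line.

Answer: nckv
eryg
dheia
qjo
qtul
idqti
yexnj
eloey
obzgi
cgi

Derivation:
Hunk 1: at line 1 remove [tnwv] add [eryg,dheia] -> 11 lines: nckv eryg dheia vearw vrnc ppq nhdv oiwu zupa obzgi cgi
Hunk 2: at line 7 remove [oiwu,zupa] add [wfifs,ueuw] -> 11 lines: nckv eryg dheia vearw vrnc ppq nhdv wfifs ueuw obzgi cgi
Hunk 3: at line 3 remove [vearw,vrnc,ppq] add [qjo,qtul] -> 10 lines: nckv eryg dheia qjo qtul nhdv wfifs ueuw obzgi cgi
Hunk 4: at line 4 remove [nhdv,wfifs,ueuw] add [zgjb,xqnf,epn] -> 10 lines: nckv eryg dheia qjo qtul zgjb xqnf epn obzgi cgi
Hunk 5: at line 4 remove [zgjb,xqnf,epn] add [idqti,yexnj,eloey] -> 10 lines: nckv eryg dheia qjo qtul idqti yexnj eloey obzgi cgi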